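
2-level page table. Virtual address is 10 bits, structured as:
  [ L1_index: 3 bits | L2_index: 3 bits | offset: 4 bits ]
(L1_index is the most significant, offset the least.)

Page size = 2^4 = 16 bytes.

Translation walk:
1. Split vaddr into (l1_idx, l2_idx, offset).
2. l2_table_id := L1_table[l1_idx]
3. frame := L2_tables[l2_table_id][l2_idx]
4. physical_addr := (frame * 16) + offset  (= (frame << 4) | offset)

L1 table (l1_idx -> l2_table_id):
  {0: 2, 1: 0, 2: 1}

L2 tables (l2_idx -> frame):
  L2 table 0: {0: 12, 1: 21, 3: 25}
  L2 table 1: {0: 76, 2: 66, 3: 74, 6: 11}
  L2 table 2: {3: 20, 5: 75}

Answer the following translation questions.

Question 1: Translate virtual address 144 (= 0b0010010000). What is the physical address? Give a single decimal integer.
vaddr = 144 = 0b0010010000
Split: l1_idx=1, l2_idx=1, offset=0
L1[1] = 0
L2[0][1] = 21
paddr = 21 * 16 + 0 = 336

Answer: 336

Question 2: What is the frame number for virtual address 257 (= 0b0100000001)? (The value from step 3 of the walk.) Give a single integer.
vaddr = 257: l1_idx=2, l2_idx=0
L1[2] = 1; L2[1][0] = 76

Answer: 76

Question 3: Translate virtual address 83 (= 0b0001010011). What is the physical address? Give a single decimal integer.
vaddr = 83 = 0b0001010011
Split: l1_idx=0, l2_idx=5, offset=3
L1[0] = 2
L2[2][5] = 75
paddr = 75 * 16 + 3 = 1203

Answer: 1203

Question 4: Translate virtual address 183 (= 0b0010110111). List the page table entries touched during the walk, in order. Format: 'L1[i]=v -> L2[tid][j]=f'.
vaddr = 183 = 0b0010110111
Split: l1_idx=1, l2_idx=3, offset=7

Answer: L1[1]=0 -> L2[0][3]=25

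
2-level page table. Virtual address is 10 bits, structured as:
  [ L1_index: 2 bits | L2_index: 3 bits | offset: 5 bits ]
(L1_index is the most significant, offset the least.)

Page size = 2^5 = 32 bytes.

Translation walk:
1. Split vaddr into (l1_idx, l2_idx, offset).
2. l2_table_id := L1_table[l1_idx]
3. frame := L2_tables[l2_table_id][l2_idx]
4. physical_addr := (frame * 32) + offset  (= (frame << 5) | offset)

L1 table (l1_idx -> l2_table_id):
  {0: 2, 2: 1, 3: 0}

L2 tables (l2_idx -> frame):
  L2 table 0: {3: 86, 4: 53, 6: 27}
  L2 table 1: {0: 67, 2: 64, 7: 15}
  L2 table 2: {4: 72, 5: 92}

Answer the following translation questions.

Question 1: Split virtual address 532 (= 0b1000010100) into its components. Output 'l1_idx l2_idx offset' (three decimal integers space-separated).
vaddr = 532 = 0b1000010100
  top 2 bits -> l1_idx = 2
  next 3 bits -> l2_idx = 0
  bottom 5 bits -> offset = 20

Answer: 2 0 20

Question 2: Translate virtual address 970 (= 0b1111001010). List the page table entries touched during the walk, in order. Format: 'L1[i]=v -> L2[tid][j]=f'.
vaddr = 970 = 0b1111001010
Split: l1_idx=3, l2_idx=6, offset=10

Answer: L1[3]=0 -> L2[0][6]=27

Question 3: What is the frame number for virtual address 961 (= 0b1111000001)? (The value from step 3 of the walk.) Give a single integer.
Answer: 27

Derivation:
vaddr = 961: l1_idx=3, l2_idx=6
L1[3] = 0; L2[0][6] = 27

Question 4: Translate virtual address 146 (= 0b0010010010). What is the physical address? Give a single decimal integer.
vaddr = 146 = 0b0010010010
Split: l1_idx=0, l2_idx=4, offset=18
L1[0] = 2
L2[2][4] = 72
paddr = 72 * 32 + 18 = 2322

Answer: 2322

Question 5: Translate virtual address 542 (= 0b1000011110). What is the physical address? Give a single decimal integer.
vaddr = 542 = 0b1000011110
Split: l1_idx=2, l2_idx=0, offset=30
L1[2] = 1
L2[1][0] = 67
paddr = 67 * 32 + 30 = 2174

Answer: 2174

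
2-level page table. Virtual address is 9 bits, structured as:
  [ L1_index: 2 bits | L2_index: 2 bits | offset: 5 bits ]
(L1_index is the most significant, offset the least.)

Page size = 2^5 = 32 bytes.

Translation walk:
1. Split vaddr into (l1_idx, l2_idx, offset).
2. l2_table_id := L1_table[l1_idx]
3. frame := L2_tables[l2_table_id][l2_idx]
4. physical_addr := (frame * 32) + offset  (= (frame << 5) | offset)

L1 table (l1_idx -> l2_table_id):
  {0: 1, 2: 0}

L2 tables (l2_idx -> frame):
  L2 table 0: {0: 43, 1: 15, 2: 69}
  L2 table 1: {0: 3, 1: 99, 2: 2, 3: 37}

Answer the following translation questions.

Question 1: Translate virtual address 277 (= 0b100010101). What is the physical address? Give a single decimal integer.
Answer: 1397

Derivation:
vaddr = 277 = 0b100010101
Split: l1_idx=2, l2_idx=0, offset=21
L1[2] = 0
L2[0][0] = 43
paddr = 43 * 32 + 21 = 1397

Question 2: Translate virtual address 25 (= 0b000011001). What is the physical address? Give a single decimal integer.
vaddr = 25 = 0b000011001
Split: l1_idx=0, l2_idx=0, offset=25
L1[0] = 1
L2[1][0] = 3
paddr = 3 * 32 + 25 = 121

Answer: 121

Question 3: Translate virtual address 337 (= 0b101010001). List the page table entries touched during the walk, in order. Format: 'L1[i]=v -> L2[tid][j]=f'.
vaddr = 337 = 0b101010001
Split: l1_idx=2, l2_idx=2, offset=17

Answer: L1[2]=0 -> L2[0][2]=69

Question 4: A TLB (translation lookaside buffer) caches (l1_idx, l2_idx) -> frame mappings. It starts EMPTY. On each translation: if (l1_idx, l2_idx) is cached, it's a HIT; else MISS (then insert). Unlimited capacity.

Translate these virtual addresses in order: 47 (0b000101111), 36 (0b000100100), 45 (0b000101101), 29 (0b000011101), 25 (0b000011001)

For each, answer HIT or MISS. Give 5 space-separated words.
Answer: MISS HIT HIT MISS HIT

Derivation:
vaddr=47: (0,1) not in TLB -> MISS, insert
vaddr=36: (0,1) in TLB -> HIT
vaddr=45: (0,1) in TLB -> HIT
vaddr=29: (0,0) not in TLB -> MISS, insert
vaddr=25: (0,0) in TLB -> HIT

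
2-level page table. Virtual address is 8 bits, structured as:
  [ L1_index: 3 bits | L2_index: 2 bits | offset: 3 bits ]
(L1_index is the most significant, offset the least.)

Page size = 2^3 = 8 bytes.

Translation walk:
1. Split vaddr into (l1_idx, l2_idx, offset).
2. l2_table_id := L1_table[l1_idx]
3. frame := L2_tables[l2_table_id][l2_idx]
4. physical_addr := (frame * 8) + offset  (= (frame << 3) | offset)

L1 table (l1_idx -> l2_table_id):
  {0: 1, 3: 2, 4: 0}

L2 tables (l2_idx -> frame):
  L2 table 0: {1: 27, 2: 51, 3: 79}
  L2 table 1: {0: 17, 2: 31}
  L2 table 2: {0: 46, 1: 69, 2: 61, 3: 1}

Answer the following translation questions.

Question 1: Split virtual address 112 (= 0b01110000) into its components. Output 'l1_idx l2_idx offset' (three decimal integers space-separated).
Answer: 3 2 0

Derivation:
vaddr = 112 = 0b01110000
  top 3 bits -> l1_idx = 3
  next 2 bits -> l2_idx = 2
  bottom 3 bits -> offset = 0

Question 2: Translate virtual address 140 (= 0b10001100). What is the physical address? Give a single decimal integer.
Answer: 220

Derivation:
vaddr = 140 = 0b10001100
Split: l1_idx=4, l2_idx=1, offset=4
L1[4] = 0
L2[0][1] = 27
paddr = 27 * 8 + 4 = 220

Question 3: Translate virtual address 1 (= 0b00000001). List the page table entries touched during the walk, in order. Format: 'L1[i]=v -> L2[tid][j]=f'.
Answer: L1[0]=1 -> L2[1][0]=17

Derivation:
vaddr = 1 = 0b00000001
Split: l1_idx=0, l2_idx=0, offset=1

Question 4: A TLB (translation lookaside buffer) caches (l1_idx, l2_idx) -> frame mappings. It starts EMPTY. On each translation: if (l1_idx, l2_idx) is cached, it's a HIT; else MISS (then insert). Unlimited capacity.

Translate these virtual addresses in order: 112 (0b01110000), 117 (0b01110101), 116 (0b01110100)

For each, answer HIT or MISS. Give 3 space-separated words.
vaddr=112: (3,2) not in TLB -> MISS, insert
vaddr=117: (3,2) in TLB -> HIT
vaddr=116: (3,2) in TLB -> HIT

Answer: MISS HIT HIT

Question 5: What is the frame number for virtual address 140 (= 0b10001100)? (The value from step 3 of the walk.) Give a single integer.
vaddr = 140: l1_idx=4, l2_idx=1
L1[4] = 0; L2[0][1] = 27

Answer: 27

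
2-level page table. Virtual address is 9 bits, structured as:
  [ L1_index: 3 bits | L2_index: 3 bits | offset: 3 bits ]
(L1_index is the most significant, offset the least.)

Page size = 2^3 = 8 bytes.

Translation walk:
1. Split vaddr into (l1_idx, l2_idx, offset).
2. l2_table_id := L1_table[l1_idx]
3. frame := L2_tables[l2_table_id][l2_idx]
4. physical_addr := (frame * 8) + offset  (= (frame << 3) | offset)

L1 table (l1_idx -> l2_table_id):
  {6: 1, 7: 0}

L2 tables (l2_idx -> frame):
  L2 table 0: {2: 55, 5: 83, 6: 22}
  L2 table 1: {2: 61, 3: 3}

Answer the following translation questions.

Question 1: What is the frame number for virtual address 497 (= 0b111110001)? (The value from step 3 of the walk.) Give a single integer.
vaddr = 497: l1_idx=7, l2_idx=6
L1[7] = 0; L2[0][6] = 22

Answer: 22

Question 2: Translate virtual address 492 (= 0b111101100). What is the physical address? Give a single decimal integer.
Answer: 668

Derivation:
vaddr = 492 = 0b111101100
Split: l1_idx=7, l2_idx=5, offset=4
L1[7] = 0
L2[0][5] = 83
paddr = 83 * 8 + 4 = 668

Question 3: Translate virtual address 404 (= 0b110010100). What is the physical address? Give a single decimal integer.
vaddr = 404 = 0b110010100
Split: l1_idx=6, l2_idx=2, offset=4
L1[6] = 1
L2[1][2] = 61
paddr = 61 * 8 + 4 = 492

Answer: 492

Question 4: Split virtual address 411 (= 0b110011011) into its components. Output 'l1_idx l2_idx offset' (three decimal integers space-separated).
Answer: 6 3 3

Derivation:
vaddr = 411 = 0b110011011
  top 3 bits -> l1_idx = 6
  next 3 bits -> l2_idx = 3
  bottom 3 bits -> offset = 3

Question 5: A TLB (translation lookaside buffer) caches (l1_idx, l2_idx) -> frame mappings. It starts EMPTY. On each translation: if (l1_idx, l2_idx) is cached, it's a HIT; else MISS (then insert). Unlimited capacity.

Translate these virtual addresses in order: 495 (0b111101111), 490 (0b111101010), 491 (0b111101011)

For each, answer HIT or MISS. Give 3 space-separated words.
Answer: MISS HIT HIT

Derivation:
vaddr=495: (7,5) not in TLB -> MISS, insert
vaddr=490: (7,5) in TLB -> HIT
vaddr=491: (7,5) in TLB -> HIT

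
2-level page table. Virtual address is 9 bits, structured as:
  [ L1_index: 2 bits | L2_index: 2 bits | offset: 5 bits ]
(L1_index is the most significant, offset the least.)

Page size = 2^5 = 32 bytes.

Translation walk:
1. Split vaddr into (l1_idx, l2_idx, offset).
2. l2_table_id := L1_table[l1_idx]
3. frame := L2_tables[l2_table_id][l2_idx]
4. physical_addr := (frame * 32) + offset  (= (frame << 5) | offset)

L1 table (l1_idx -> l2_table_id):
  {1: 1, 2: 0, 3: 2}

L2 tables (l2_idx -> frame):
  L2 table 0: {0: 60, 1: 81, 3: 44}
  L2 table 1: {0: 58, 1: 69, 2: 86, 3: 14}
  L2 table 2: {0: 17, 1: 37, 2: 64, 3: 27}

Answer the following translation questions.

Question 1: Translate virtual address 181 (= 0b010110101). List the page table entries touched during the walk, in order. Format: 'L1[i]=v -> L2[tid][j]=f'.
vaddr = 181 = 0b010110101
Split: l1_idx=1, l2_idx=1, offset=21

Answer: L1[1]=1 -> L2[1][1]=69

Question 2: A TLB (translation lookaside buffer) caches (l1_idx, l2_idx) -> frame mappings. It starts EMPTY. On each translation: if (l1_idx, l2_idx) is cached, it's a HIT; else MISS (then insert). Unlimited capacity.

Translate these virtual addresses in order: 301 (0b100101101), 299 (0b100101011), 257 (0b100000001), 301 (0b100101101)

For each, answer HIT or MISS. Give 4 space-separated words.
vaddr=301: (2,1) not in TLB -> MISS, insert
vaddr=299: (2,1) in TLB -> HIT
vaddr=257: (2,0) not in TLB -> MISS, insert
vaddr=301: (2,1) in TLB -> HIT

Answer: MISS HIT MISS HIT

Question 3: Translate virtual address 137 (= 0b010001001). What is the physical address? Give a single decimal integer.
vaddr = 137 = 0b010001001
Split: l1_idx=1, l2_idx=0, offset=9
L1[1] = 1
L2[1][0] = 58
paddr = 58 * 32 + 9 = 1865

Answer: 1865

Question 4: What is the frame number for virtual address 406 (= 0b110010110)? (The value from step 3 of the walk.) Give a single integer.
vaddr = 406: l1_idx=3, l2_idx=0
L1[3] = 2; L2[2][0] = 17

Answer: 17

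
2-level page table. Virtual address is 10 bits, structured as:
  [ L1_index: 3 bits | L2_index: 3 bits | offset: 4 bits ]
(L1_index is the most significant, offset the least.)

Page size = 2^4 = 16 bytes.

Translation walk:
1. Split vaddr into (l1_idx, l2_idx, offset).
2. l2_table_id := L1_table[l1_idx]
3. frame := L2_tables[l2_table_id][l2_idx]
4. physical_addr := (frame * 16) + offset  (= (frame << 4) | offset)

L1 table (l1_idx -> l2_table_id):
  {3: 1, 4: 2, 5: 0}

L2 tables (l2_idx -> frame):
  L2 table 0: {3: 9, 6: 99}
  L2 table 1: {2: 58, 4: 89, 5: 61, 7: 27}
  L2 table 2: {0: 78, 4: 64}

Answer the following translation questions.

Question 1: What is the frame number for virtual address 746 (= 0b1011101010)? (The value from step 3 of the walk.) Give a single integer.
Answer: 99

Derivation:
vaddr = 746: l1_idx=5, l2_idx=6
L1[5] = 0; L2[0][6] = 99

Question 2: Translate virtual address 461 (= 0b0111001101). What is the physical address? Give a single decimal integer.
Answer: 1437

Derivation:
vaddr = 461 = 0b0111001101
Split: l1_idx=3, l2_idx=4, offset=13
L1[3] = 1
L2[1][4] = 89
paddr = 89 * 16 + 13 = 1437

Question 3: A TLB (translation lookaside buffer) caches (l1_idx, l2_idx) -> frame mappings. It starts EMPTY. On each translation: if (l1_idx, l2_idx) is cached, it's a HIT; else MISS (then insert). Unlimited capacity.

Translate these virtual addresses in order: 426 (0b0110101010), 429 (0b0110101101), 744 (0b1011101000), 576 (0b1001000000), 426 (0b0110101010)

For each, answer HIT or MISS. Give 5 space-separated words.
vaddr=426: (3,2) not in TLB -> MISS, insert
vaddr=429: (3,2) in TLB -> HIT
vaddr=744: (5,6) not in TLB -> MISS, insert
vaddr=576: (4,4) not in TLB -> MISS, insert
vaddr=426: (3,2) in TLB -> HIT

Answer: MISS HIT MISS MISS HIT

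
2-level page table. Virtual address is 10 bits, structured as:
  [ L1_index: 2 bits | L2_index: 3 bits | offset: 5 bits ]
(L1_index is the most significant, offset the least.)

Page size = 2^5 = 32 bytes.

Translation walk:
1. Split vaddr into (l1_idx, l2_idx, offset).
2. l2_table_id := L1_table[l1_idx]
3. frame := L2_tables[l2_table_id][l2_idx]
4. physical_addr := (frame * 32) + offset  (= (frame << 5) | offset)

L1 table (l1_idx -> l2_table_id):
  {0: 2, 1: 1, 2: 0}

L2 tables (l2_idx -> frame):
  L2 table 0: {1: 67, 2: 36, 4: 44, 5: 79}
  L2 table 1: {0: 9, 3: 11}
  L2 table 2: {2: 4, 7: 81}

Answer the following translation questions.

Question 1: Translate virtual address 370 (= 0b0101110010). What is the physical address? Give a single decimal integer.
vaddr = 370 = 0b0101110010
Split: l1_idx=1, l2_idx=3, offset=18
L1[1] = 1
L2[1][3] = 11
paddr = 11 * 32 + 18 = 370

Answer: 370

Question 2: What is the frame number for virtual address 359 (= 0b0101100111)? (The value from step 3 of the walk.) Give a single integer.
vaddr = 359: l1_idx=1, l2_idx=3
L1[1] = 1; L2[1][3] = 11

Answer: 11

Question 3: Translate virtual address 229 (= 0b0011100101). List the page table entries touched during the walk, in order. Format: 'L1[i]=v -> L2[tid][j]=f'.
vaddr = 229 = 0b0011100101
Split: l1_idx=0, l2_idx=7, offset=5

Answer: L1[0]=2 -> L2[2][7]=81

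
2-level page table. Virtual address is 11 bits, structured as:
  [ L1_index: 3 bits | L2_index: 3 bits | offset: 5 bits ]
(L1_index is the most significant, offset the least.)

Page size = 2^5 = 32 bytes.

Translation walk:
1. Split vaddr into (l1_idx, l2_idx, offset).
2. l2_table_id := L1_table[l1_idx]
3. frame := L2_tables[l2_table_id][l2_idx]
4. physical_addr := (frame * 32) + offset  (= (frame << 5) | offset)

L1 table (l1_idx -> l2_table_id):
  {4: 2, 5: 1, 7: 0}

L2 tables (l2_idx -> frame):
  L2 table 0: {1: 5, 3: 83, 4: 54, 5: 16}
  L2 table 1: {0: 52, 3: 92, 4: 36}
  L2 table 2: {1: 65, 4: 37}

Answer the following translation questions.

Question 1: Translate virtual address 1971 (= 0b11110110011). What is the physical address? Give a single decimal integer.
vaddr = 1971 = 0b11110110011
Split: l1_idx=7, l2_idx=5, offset=19
L1[7] = 0
L2[0][5] = 16
paddr = 16 * 32 + 19 = 531

Answer: 531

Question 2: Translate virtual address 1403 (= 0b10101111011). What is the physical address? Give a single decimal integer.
vaddr = 1403 = 0b10101111011
Split: l1_idx=5, l2_idx=3, offset=27
L1[5] = 1
L2[1][3] = 92
paddr = 92 * 32 + 27 = 2971

Answer: 2971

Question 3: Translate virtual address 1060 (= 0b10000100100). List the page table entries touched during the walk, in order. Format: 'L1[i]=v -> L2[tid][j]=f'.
vaddr = 1060 = 0b10000100100
Split: l1_idx=4, l2_idx=1, offset=4

Answer: L1[4]=2 -> L2[2][1]=65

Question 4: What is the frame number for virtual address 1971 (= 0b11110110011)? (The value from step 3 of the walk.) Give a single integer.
vaddr = 1971: l1_idx=7, l2_idx=5
L1[7] = 0; L2[0][5] = 16

Answer: 16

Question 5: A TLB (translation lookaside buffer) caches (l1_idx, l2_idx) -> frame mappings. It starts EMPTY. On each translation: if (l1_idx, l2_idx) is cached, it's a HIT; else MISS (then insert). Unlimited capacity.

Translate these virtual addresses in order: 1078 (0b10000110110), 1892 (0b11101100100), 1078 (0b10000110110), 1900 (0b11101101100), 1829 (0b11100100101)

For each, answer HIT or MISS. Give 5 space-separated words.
Answer: MISS MISS HIT HIT MISS

Derivation:
vaddr=1078: (4,1) not in TLB -> MISS, insert
vaddr=1892: (7,3) not in TLB -> MISS, insert
vaddr=1078: (4,1) in TLB -> HIT
vaddr=1900: (7,3) in TLB -> HIT
vaddr=1829: (7,1) not in TLB -> MISS, insert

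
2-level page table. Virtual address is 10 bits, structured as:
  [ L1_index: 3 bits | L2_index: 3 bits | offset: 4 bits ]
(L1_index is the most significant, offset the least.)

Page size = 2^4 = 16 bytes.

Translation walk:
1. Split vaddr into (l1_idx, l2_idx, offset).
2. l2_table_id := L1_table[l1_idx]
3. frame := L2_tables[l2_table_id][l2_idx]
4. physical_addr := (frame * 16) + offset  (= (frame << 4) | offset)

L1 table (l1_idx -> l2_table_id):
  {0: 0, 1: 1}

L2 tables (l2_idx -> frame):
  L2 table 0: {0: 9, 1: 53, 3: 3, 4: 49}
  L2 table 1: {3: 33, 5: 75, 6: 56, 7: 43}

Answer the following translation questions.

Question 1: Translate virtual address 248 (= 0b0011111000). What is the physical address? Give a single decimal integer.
vaddr = 248 = 0b0011111000
Split: l1_idx=1, l2_idx=7, offset=8
L1[1] = 1
L2[1][7] = 43
paddr = 43 * 16 + 8 = 696

Answer: 696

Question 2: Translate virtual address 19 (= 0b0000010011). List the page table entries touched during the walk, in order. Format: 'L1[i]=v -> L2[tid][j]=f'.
Answer: L1[0]=0 -> L2[0][1]=53

Derivation:
vaddr = 19 = 0b0000010011
Split: l1_idx=0, l2_idx=1, offset=3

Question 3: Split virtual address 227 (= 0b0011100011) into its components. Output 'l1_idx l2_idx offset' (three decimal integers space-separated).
Answer: 1 6 3

Derivation:
vaddr = 227 = 0b0011100011
  top 3 bits -> l1_idx = 1
  next 3 bits -> l2_idx = 6
  bottom 4 bits -> offset = 3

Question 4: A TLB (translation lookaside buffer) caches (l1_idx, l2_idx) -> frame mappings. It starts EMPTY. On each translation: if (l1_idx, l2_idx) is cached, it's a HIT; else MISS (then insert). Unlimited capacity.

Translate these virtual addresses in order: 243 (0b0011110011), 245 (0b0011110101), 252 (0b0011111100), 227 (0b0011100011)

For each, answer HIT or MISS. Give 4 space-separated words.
vaddr=243: (1,7) not in TLB -> MISS, insert
vaddr=245: (1,7) in TLB -> HIT
vaddr=252: (1,7) in TLB -> HIT
vaddr=227: (1,6) not in TLB -> MISS, insert

Answer: MISS HIT HIT MISS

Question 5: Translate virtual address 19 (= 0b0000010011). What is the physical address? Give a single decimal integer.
Answer: 851

Derivation:
vaddr = 19 = 0b0000010011
Split: l1_idx=0, l2_idx=1, offset=3
L1[0] = 0
L2[0][1] = 53
paddr = 53 * 16 + 3 = 851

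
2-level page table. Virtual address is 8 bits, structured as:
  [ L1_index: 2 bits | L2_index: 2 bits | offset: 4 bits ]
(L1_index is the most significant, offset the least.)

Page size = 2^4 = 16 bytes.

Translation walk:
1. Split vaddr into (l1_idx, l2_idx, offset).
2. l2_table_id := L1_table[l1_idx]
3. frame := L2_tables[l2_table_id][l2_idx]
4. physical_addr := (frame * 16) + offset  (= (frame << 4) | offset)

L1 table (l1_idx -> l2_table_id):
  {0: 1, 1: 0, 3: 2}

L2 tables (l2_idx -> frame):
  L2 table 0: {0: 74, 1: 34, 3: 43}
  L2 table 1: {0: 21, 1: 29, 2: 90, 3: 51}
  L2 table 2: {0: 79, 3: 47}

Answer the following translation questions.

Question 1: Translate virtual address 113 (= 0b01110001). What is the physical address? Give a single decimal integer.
Answer: 689

Derivation:
vaddr = 113 = 0b01110001
Split: l1_idx=1, l2_idx=3, offset=1
L1[1] = 0
L2[0][3] = 43
paddr = 43 * 16 + 1 = 689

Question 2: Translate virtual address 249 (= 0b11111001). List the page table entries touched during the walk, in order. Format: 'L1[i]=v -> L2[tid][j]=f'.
Answer: L1[3]=2 -> L2[2][3]=47

Derivation:
vaddr = 249 = 0b11111001
Split: l1_idx=3, l2_idx=3, offset=9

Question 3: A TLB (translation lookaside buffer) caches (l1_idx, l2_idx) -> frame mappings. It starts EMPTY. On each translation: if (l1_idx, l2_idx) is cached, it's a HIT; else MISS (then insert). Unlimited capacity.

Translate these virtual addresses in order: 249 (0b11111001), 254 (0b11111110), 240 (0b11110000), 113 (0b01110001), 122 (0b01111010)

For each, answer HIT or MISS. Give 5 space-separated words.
vaddr=249: (3,3) not in TLB -> MISS, insert
vaddr=254: (3,3) in TLB -> HIT
vaddr=240: (3,3) in TLB -> HIT
vaddr=113: (1,3) not in TLB -> MISS, insert
vaddr=122: (1,3) in TLB -> HIT

Answer: MISS HIT HIT MISS HIT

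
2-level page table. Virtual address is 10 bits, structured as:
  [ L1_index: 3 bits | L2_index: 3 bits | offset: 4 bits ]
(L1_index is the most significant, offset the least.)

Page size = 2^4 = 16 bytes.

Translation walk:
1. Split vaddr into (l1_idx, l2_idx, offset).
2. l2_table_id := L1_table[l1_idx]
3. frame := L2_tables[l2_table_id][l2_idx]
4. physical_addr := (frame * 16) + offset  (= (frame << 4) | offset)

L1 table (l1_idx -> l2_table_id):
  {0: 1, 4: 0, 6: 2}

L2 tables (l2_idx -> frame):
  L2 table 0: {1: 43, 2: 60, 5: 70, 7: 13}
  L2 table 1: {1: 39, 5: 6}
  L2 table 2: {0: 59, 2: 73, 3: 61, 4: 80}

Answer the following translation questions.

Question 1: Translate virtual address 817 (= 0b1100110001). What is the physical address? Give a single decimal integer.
Answer: 977

Derivation:
vaddr = 817 = 0b1100110001
Split: l1_idx=6, l2_idx=3, offset=1
L1[6] = 2
L2[2][3] = 61
paddr = 61 * 16 + 1 = 977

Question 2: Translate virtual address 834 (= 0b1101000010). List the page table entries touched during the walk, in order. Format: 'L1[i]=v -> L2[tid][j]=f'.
Answer: L1[6]=2 -> L2[2][4]=80

Derivation:
vaddr = 834 = 0b1101000010
Split: l1_idx=6, l2_idx=4, offset=2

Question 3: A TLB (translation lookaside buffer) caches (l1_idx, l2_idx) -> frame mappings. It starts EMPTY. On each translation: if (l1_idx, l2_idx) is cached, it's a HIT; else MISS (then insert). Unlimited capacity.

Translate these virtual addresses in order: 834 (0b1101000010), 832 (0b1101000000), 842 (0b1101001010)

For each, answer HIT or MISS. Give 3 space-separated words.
vaddr=834: (6,4) not in TLB -> MISS, insert
vaddr=832: (6,4) in TLB -> HIT
vaddr=842: (6,4) in TLB -> HIT

Answer: MISS HIT HIT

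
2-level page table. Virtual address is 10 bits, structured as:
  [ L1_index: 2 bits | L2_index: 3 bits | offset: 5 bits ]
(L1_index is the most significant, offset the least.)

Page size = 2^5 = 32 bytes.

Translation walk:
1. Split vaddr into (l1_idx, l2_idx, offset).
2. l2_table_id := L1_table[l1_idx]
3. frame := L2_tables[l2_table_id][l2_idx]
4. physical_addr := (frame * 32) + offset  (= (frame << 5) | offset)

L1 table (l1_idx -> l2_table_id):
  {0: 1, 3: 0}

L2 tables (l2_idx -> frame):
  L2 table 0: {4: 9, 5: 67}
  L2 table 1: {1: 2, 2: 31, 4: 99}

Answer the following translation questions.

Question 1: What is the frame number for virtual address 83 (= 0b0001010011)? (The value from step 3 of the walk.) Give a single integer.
vaddr = 83: l1_idx=0, l2_idx=2
L1[0] = 1; L2[1][2] = 31

Answer: 31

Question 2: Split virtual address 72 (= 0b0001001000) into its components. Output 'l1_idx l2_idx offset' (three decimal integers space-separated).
vaddr = 72 = 0b0001001000
  top 2 bits -> l1_idx = 0
  next 3 bits -> l2_idx = 2
  bottom 5 bits -> offset = 8

Answer: 0 2 8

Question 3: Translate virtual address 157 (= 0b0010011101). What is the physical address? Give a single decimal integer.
Answer: 3197

Derivation:
vaddr = 157 = 0b0010011101
Split: l1_idx=0, l2_idx=4, offset=29
L1[0] = 1
L2[1][4] = 99
paddr = 99 * 32 + 29 = 3197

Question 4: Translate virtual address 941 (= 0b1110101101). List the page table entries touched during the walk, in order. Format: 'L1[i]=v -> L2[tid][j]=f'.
Answer: L1[3]=0 -> L2[0][5]=67

Derivation:
vaddr = 941 = 0b1110101101
Split: l1_idx=3, l2_idx=5, offset=13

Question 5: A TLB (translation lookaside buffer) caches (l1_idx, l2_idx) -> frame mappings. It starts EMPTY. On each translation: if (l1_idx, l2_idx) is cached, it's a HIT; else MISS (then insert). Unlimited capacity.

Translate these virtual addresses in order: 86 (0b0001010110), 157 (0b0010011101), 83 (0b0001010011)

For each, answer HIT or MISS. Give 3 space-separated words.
vaddr=86: (0,2) not in TLB -> MISS, insert
vaddr=157: (0,4) not in TLB -> MISS, insert
vaddr=83: (0,2) in TLB -> HIT

Answer: MISS MISS HIT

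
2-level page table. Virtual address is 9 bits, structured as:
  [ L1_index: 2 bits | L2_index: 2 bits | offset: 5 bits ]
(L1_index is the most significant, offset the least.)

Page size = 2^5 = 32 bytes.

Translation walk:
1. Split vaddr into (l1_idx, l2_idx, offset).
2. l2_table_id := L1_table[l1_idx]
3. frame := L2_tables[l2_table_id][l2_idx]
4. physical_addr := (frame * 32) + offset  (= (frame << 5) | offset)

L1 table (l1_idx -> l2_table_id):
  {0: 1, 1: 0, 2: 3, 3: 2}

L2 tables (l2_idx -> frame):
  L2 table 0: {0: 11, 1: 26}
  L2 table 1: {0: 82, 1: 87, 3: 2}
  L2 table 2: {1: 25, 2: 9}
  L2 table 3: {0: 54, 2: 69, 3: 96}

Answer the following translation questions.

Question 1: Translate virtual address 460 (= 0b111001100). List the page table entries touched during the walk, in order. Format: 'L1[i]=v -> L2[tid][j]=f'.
Answer: L1[3]=2 -> L2[2][2]=9

Derivation:
vaddr = 460 = 0b111001100
Split: l1_idx=3, l2_idx=2, offset=12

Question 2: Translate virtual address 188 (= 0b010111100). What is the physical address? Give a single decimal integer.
Answer: 860

Derivation:
vaddr = 188 = 0b010111100
Split: l1_idx=1, l2_idx=1, offset=28
L1[1] = 0
L2[0][1] = 26
paddr = 26 * 32 + 28 = 860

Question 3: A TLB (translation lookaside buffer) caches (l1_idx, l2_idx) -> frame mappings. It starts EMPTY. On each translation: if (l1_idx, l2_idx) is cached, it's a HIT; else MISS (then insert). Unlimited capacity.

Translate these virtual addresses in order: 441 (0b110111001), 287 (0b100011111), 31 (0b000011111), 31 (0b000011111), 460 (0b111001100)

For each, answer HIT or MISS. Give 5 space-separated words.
Answer: MISS MISS MISS HIT MISS

Derivation:
vaddr=441: (3,1) not in TLB -> MISS, insert
vaddr=287: (2,0) not in TLB -> MISS, insert
vaddr=31: (0,0) not in TLB -> MISS, insert
vaddr=31: (0,0) in TLB -> HIT
vaddr=460: (3,2) not in TLB -> MISS, insert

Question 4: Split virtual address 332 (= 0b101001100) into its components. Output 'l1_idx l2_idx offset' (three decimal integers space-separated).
Answer: 2 2 12

Derivation:
vaddr = 332 = 0b101001100
  top 2 bits -> l1_idx = 2
  next 2 bits -> l2_idx = 2
  bottom 5 bits -> offset = 12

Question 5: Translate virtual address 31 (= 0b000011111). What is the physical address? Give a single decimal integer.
Answer: 2655

Derivation:
vaddr = 31 = 0b000011111
Split: l1_idx=0, l2_idx=0, offset=31
L1[0] = 1
L2[1][0] = 82
paddr = 82 * 32 + 31 = 2655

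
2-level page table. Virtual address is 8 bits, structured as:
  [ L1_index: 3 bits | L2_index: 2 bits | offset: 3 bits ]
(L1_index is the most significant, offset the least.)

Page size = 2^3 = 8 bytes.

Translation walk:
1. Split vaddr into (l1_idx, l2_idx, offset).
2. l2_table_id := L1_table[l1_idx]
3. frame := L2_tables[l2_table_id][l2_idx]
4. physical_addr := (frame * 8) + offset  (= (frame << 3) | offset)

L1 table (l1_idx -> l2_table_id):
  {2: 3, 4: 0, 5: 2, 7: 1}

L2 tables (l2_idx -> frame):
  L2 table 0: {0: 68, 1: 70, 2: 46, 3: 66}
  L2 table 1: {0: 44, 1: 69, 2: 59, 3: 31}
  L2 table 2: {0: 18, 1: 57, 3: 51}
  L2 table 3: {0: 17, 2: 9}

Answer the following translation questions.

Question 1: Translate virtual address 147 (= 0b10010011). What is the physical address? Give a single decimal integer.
Answer: 371

Derivation:
vaddr = 147 = 0b10010011
Split: l1_idx=4, l2_idx=2, offset=3
L1[4] = 0
L2[0][2] = 46
paddr = 46 * 8 + 3 = 371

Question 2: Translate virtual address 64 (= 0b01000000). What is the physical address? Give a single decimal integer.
vaddr = 64 = 0b01000000
Split: l1_idx=2, l2_idx=0, offset=0
L1[2] = 3
L2[3][0] = 17
paddr = 17 * 8 + 0 = 136

Answer: 136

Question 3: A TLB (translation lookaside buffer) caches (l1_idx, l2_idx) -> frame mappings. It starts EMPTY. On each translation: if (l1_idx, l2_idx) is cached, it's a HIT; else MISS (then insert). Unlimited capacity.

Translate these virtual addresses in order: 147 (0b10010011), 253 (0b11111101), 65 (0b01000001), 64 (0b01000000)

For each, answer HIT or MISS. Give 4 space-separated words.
vaddr=147: (4,2) not in TLB -> MISS, insert
vaddr=253: (7,3) not in TLB -> MISS, insert
vaddr=65: (2,0) not in TLB -> MISS, insert
vaddr=64: (2,0) in TLB -> HIT

Answer: MISS MISS MISS HIT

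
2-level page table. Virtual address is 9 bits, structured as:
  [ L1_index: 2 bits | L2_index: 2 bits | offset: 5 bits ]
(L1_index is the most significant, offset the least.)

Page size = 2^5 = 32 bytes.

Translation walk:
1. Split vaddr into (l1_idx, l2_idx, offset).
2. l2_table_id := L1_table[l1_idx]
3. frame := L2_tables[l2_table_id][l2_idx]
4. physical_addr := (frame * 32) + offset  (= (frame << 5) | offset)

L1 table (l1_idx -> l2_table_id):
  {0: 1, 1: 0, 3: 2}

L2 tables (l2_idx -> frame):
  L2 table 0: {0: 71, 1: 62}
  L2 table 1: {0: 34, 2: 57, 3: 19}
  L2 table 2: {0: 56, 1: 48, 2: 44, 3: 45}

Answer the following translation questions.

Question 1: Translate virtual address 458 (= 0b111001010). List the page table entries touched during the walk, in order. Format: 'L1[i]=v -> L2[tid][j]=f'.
vaddr = 458 = 0b111001010
Split: l1_idx=3, l2_idx=2, offset=10

Answer: L1[3]=2 -> L2[2][2]=44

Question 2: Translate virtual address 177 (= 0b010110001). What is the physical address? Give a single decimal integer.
vaddr = 177 = 0b010110001
Split: l1_idx=1, l2_idx=1, offset=17
L1[1] = 0
L2[0][1] = 62
paddr = 62 * 32 + 17 = 2001

Answer: 2001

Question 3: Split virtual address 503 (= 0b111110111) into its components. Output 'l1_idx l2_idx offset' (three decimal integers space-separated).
vaddr = 503 = 0b111110111
  top 2 bits -> l1_idx = 3
  next 2 bits -> l2_idx = 3
  bottom 5 bits -> offset = 23

Answer: 3 3 23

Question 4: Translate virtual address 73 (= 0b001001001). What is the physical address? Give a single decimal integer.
Answer: 1833

Derivation:
vaddr = 73 = 0b001001001
Split: l1_idx=0, l2_idx=2, offset=9
L1[0] = 1
L2[1][2] = 57
paddr = 57 * 32 + 9 = 1833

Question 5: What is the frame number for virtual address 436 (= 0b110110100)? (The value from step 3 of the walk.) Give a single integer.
vaddr = 436: l1_idx=3, l2_idx=1
L1[3] = 2; L2[2][1] = 48

Answer: 48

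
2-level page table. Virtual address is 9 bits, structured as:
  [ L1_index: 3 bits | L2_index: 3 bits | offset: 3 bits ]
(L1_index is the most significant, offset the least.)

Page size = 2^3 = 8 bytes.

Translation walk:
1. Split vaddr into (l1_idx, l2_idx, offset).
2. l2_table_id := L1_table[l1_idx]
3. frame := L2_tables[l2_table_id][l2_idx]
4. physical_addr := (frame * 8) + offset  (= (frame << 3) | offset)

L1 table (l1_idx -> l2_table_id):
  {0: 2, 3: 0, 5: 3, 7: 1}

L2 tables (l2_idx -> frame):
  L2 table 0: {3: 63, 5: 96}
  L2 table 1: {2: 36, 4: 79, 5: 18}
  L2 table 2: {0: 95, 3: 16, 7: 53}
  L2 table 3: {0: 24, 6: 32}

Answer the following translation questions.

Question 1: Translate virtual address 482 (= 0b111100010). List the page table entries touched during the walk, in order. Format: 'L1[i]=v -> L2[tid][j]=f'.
Answer: L1[7]=1 -> L2[1][4]=79

Derivation:
vaddr = 482 = 0b111100010
Split: l1_idx=7, l2_idx=4, offset=2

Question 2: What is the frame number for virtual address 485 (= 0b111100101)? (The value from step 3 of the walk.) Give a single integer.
vaddr = 485: l1_idx=7, l2_idx=4
L1[7] = 1; L2[1][4] = 79

Answer: 79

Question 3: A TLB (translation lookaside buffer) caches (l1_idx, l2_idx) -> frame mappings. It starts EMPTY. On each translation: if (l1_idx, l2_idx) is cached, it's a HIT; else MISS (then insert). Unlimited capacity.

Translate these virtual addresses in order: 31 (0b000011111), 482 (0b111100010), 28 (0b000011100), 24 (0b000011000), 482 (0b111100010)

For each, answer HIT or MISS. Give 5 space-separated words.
vaddr=31: (0,3) not in TLB -> MISS, insert
vaddr=482: (7,4) not in TLB -> MISS, insert
vaddr=28: (0,3) in TLB -> HIT
vaddr=24: (0,3) in TLB -> HIT
vaddr=482: (7,4) in TLB -> HIT

Answer: MISS MISS HIT HIT HIT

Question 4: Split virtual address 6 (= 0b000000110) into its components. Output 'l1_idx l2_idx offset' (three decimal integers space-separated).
Answer: 0 0 6

Derivation:
vaddr = 6 = 0b000000110
  top 3 bits -> l1_idx = 0
  next 3 bits -> l2_idx = 0
  bottom 3 bits -> offset = 6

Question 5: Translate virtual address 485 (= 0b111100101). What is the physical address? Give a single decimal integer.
Answer: 637

Derivation:
vaddr = 485 = 0b111100101
Split: l1_idx=7, l2_idx=4, offset=5
L1[7] = 1
L2[1][4] = 79
paddr = 79 * 8 + 5 = 637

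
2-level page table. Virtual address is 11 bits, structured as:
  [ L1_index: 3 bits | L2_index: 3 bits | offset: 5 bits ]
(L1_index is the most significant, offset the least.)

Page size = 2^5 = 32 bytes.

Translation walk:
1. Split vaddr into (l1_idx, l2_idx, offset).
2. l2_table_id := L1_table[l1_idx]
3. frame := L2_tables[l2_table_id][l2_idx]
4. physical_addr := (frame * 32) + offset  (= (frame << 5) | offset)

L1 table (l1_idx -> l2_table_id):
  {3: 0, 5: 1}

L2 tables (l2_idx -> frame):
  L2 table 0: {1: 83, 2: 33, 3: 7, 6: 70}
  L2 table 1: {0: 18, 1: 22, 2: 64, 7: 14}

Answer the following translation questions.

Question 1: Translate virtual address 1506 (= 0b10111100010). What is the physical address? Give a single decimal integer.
vaddr = 1506 = 0b10111100010
Split: l1_idx=5, l2_idx=7, offset=2
L1[5] = 1
L2[1][7] = 14
paddr = 14 * 32 + 2 = 450

Answer: 450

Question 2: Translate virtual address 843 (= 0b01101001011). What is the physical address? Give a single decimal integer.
Answer: 1067

Derivation:
vaddr = 843 = 0b01101001011
Split: l1_idx=3, l2_idx=2, offset=11
L1[3] = 0
L2[0][2] = 33
paddr = 33 * 32 + 11 = 1067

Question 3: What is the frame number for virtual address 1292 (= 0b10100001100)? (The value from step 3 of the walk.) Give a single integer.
Answer: 18

Derivation:
vaddr = 1292: l1_idx=5, l2_idx=0
L1[5] = 1; L2[1][0] = 18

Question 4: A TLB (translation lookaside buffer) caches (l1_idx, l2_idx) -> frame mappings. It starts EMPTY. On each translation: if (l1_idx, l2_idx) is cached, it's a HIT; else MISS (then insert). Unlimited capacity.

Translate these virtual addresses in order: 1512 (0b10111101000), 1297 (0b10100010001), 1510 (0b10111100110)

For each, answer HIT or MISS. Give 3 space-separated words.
Answer: MISS MISS HIT

Derivation:
vaddr=1512: (5,7) not in TLB -> MISS, insert
vaddr=1297: (5,0) not in TLB -> MISS, insert
vaddr=1510: (5,7) in TLB -> HIT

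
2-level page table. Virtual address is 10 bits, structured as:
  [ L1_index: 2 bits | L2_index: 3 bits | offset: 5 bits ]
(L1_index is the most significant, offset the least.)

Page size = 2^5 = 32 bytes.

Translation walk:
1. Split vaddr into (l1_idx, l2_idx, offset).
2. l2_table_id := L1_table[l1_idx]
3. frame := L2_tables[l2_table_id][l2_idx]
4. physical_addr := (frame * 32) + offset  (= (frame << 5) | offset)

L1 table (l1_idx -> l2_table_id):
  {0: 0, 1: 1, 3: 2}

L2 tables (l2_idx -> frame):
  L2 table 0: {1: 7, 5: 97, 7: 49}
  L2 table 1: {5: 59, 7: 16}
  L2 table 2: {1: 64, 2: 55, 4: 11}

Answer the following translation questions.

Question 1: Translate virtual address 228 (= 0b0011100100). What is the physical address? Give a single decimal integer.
vaddr = 228 = 0b0011100100
Split: l1_idx=0, l2_idx=7, offset=4
L1[0] = 0
L2[0][7] = 49
paddr = 49 * 32 + 4 = 1572

Answer: 1572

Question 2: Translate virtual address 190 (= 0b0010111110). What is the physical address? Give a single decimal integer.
vaddr = 190 = 0b0010111110
Split: l1_idx=0, l2_idx=5, offset=30
L1[0] = 0
L2[0][5] = 97
paddr = 97 * 32 + 30 = 3134

Answer: 3134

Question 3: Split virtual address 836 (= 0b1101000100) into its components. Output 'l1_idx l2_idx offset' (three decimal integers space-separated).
Answer: 3 2 4

Derivation:
vaddr = 836 = 0b1101000100
  top 2 bits -> l1_idx = 3
  next 3 bits -> l2_idx = 2
  bottom 5 bits -> offset = 4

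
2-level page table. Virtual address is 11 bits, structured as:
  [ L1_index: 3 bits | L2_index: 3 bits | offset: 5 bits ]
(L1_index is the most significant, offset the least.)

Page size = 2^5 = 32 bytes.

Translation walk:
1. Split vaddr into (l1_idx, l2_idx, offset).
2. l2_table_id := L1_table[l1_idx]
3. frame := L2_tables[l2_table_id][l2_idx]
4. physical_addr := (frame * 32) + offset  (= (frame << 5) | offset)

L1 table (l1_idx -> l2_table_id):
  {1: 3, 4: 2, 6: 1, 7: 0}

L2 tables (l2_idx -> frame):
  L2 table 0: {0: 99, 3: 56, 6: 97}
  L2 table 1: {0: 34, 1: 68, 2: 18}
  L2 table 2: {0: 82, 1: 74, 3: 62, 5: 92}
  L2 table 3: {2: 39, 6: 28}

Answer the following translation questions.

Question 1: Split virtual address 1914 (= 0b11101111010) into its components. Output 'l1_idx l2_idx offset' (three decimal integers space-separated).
Answer: 7 3 26

Derivation:
vaddr = 1914 = 0b11101111010
  top 3 bits -> l1_idx = 7
  next 3 bits -> l2_idx = 3
  bottom 5 bits -> offset = 26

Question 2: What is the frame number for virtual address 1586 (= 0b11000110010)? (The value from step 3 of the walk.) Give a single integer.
Answer: 68

Derivation:
vaddr = 1586: l1_idx=6, l2_idx=1
L1[6] = 1; L2[1][1] = 68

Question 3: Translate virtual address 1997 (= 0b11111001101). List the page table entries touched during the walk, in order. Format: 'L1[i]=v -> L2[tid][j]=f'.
vaddr = 1997 = 0b11111001101
Split: l1_idx=7, l2_idx=6, offset=13

Answer: L1[7]=0 -> L2[0][6]=97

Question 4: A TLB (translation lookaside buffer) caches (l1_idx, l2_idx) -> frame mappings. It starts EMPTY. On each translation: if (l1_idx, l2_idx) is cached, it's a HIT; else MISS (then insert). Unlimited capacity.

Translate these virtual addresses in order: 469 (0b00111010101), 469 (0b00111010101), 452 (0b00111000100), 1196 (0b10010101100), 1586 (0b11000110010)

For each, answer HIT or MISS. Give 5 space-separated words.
Answer: MISS HIT HIT MISS MISS

Derivation:
vaddr=469: (1,6) not in TLB -> MISS, insert
vaddr=469: (1,6) in TLB -> HIT
vaddr=452: (1,6) in TLB -> HIT
vaddr=1196: (4,5) not in TLB -> MISS, insert
vaddr=1586: (6,1) not in TLB -> MISS, insert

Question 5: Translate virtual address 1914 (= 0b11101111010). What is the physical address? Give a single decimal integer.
vaddr = 1914 = 0b11101111010
Split: l1_idx=7, l2_idx=3, offset=26
L1[7] = 0
L2[0][3] = 56
paddr = 56 * 32 + 26 = 1818

Answer: 1818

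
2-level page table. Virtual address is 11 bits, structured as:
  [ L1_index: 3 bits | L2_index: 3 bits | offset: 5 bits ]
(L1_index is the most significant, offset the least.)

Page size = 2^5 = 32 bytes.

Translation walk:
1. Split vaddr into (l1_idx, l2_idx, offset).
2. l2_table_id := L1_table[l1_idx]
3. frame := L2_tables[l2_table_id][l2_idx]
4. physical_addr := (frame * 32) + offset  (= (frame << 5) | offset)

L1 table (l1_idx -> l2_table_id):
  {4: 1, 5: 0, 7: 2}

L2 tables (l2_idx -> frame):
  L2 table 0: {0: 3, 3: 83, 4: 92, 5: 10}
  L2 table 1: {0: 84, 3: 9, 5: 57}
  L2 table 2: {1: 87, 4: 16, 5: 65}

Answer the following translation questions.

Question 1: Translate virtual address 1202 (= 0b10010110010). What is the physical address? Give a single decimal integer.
Answer: 1842

Derivation:
vaddr = 1202 = 0b10010110010
Split: l1_idx=4, l2_idx=5, offset=18
L1[4] = 1
L2[1][5] = 57
paddr = 57 * 32 + 18 = 1842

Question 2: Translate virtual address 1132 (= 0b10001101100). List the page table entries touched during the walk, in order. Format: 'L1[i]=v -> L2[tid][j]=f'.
Answer: L1[4]=1 -> L2[1][3]=9

Derivation:
vaddr = 1132 = 0b10001101100
Split: l1_idx=4, l2_idx=3, offset=12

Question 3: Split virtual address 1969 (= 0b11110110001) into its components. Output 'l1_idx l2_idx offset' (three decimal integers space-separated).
Answer: 7 5 17

Derivation:
vaddr = 1969 = 0b11110110001
  top 3 bits -> l1_idx = 7
  next 3 bits -> l2_idx = 5
  bottom 5 bits -> offset = 17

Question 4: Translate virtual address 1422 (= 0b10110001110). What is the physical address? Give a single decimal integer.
vaddr = 1422 = 0b10110001110
Split: l1_idx=5, l2_idx=4, offset=14
L1[5] = 0
L2[0][4] = 92
paddr = 92 * 32 + 14 = 2958

Answer: 2958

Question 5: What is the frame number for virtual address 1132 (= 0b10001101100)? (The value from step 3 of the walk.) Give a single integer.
Answer: 9

Derivation:
vaddr = 1132: l1_idx=4, l2_idx=3
L1[4] = 1; L2[1][3] = 9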